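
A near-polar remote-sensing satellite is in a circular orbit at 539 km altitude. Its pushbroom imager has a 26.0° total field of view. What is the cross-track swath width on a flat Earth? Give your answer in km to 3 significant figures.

249 km

Half-angle = 26.0°/2 = 13°.
Swath width ≈ 2h·tan(θ/2) = 2 × 539 × tan(13°) = 248.9 km.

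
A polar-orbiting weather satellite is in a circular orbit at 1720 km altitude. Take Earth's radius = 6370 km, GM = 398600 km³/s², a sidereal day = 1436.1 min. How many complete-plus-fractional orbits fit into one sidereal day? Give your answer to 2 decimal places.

Semi-major axis a = 6370 + 1720 = 8090 km. Period T = 2π√(a³/μ) = 2π√(8090³/398600) = 7241.6 s = 120.69 min.
Orbits per sidereal day = 86166 / 7241.6 = 11.899.

11.90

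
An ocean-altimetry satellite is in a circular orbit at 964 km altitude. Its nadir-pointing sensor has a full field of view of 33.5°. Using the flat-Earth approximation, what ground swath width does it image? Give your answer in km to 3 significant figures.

580 km

Half-angle = 33.5°/2 = 16.75°.
Swath width ≈ 2h·tan(θ/2) = 2 × 964 × tan(16.75°) = 580.3 km.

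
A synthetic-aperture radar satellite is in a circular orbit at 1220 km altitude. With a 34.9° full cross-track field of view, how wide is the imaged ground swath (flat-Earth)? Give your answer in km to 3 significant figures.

767 km

Half-angle = 34.9°/2 = 17.45°.
Swath width ≈ 2h·tan(θ/2) = 2 × 1220 × tan(17.45°) = 767.0 km.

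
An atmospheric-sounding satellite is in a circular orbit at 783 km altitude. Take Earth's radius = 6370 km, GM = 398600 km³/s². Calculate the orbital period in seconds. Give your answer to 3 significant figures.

Semi-major axis a = 6370 + 783 = 7153 km. Period T = 2π√(a³/μ) = 2π√(7153³/398600) = 6020.7 s = 100.34 min.

6020 seconds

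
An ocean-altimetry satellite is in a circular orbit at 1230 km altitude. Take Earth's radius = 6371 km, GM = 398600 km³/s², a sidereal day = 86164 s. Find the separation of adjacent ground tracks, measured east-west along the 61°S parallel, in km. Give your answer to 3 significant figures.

Semi-major axis a = 6371 + 1230 = 7601 km. Period T = 2π√(a³/μ) = 2π√(7601³/398600) = 6595.0 s = 109.92 min.
Node shift per orbit = (6595.0/86164) × 360° = 27.55°.
Equatorial spacing = 27.55 × 111.2 km/° = 3064 km.
At 61° latitude, spacing = 3064 × cos(61°) = 1485 km.

1490 km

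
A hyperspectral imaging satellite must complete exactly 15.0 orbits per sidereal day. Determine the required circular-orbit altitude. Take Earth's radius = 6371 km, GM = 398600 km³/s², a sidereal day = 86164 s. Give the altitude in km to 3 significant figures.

Required period T = 86164 / 15.0 = 5744.3 s.
From T = 2π√(a³/μ): a = (μ T²/4π²)^(1/3) = (398600 × 5744.3² / 4π²)^(1/3) = 6932 km.
Altitude h = a − R = 6932 − 6371 = 561 km.

561 km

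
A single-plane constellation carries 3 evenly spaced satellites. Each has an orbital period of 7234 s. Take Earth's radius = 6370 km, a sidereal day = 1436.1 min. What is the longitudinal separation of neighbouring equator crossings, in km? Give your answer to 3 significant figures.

1120 km

Single-satellite node shift = (7234.0/86166) × 360° = 30.22°.
With 3 satellites evenly phased, successive equator crossings are 30.22/3 = 10.075° apart.
That is 10.075 × 111.2 = 1120 km at the equator.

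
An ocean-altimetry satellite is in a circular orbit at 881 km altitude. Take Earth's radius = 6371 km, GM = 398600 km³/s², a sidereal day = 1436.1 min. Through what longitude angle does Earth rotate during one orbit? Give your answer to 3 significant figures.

25.7°

Semi-major axis a = 6371 + 881 = 7252 km. Period T = 2π√(a³/μ) = 2π√(7252³/398600) = 6146.1 s = 102.43 min.
During one orbit Earth rotates (6146.1 / 86166) × 360° = 25.68°.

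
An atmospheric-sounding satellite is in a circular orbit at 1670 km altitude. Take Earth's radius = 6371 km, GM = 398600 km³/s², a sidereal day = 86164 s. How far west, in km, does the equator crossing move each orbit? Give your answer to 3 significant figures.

Semi-major axis a = 6371 + 1670 = 8041 km. Period T = 2π√(a³/μ) = 2π√(8041³/398600) = 7175.9 s = 119.60 min.
During one orbit Earth rotates (7175.9 / 86164) × 360° = 29.98°.
At the equator that is 29.98° × (2π·6371/360) km/° = 29.98 × 111.2 = 3334 km.

3330 km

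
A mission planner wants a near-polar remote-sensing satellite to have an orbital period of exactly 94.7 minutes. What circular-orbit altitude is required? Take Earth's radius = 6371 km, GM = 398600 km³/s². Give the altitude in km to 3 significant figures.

T = 94.7 min = 5682.0 s.
From T = 2π√(a³/μ): a = (μ T²/4π²)^(1/3) = (398600 × 5682.0² / 4π²)^(1/3) = 6882 km.
Altitude h = a − R = 6882 − 6371 = 511 km.

511 km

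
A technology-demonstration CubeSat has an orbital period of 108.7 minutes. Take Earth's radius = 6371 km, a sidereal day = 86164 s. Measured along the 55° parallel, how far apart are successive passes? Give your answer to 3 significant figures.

T = 108.7 min = 6522.0 s.
Node shift per orbit = (6522.0/86164) × 360° = 27.25°.
Equatorial spacing = 27.25 × 111.2 km/° = 3030 km.
At 55° latitude, spacing = 3030 × cos(55°) = 1738 km.

1740 km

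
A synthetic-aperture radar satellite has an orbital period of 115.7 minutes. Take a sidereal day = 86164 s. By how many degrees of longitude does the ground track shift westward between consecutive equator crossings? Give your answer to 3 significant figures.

T = 115.7 min = 6942.0 s.
During one orbit Earth rotates (6942.0 / 86164) × 360° = 29.00°.

29.0°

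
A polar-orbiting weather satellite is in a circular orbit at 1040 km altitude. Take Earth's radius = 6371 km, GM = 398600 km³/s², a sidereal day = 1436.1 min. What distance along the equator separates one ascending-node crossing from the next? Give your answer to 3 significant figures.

2950 km

Semi-major axis a = 6371 + 1040 = 7411 km. Period T = 2π√(a³/μ) = 2π√(7411³/398600) = 6349.3 s = 105.82 min.
During one orbit Earth rotates (6349.3 / 86166) × 360° = 26.53°.
At the equator that is 26.53° × (2π·6371/360) km/° = 26.53 × 111.2 = 2950 km.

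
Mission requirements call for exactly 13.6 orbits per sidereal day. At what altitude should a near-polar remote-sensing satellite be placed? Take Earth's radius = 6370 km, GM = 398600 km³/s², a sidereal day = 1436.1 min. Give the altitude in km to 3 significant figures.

Required period T = 86166 / 13.6 = 6335.7 s.
From T = 2π√(a³/μ): a = (μ T²/4π²)^(1/3) = (398600 × 6335.7² / 4π²)^(1/3) = 7400 km.
Altitude h = a − R = 7400 − 6370 = 1030 km.

1030 km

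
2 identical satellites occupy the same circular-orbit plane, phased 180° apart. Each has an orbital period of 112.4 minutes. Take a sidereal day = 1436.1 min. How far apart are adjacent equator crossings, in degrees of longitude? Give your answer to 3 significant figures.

14.1°

T = 112.4 min = 6744.0 s.
Single-satellite node shift = (6744.0/86166) × 360° = 28.18°.
With 2 satellites evenly phased, successive equator crossings are 28.18/2 = 14.088° apart.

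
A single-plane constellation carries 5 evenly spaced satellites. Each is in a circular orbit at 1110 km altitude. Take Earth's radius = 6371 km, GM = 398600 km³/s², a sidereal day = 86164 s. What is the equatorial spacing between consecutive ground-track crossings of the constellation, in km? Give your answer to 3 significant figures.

Semi-major axis a = 6371 + 1110 = 7481 km. Period T = 2π√(a³/μ) = 2π√(7481³/398600) = 6439.5 s = 107.32 min.
Single-satellite node shift = (6439.5/86164) × 360° = 26.90°.
With 5 satellites evenly phased, successive equator crossings are 26.90/5 = 5.381° apart.
That is 5.381 × 111.2 = 598 km at the equator.

598 km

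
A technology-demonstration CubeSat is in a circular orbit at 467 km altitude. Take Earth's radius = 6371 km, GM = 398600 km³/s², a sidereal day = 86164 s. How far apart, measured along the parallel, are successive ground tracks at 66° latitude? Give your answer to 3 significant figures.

Semi-major axis a = 6371 + 467 = 6838 km. Period T = 2π√(a³/μ) = 2π√(6838³/398600) = 5627.4 s = 93.79 min.
Node shift per orbit = (5627.4/86164) × 360° = 23.51°.
Equatorial spacing = 23.51 × 111.2 km/° = 2614 km.
At 66° latitude, spacing = 2614 × cos(66°) = 1063 km.

1060 km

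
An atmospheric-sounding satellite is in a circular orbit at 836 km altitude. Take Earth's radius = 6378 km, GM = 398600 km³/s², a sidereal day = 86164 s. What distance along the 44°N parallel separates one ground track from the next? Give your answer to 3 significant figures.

2040 km

Semi-major axis a = 6378 + 836 = 7214 km. Period T = 2π√(a³/μ) = 2π√(7214³/398600) = 6097.8 s = 101.63 min.
Node shift per orbit = (6097.8/86164) × 360° = 25.48°.
Equatorial spacing = 25.48 × 111.3 km/° = 2836 km.
At 44° latitude, spacing = 2836 × cos(44°) = 2040 km.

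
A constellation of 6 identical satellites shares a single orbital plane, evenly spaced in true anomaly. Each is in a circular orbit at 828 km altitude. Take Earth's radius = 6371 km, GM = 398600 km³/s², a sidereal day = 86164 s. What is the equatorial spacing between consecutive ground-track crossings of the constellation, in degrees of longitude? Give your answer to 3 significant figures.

Semi-major axis a = 6371 + 828 = 7199 km. Period T = 2π√(a³/μ) = 2π√(7199³/398600) = 6078.8 s = 101.31 min.
Single-satellite node shift = (6078.8/86164) × 360° = 25.40°.
With 6 satellites evenly phased, successive equator crossings are 25.40/6 = 4.233° apart.

4.23°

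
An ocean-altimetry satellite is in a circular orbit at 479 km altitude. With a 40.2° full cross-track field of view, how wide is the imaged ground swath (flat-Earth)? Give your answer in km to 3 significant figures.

Half-angle = 40.2°/2 = 20.1°.
Swath width ≈ 2h·tan(θ/2) = 2 × 479 × tan(20.1°) = 350.6 km.

351 km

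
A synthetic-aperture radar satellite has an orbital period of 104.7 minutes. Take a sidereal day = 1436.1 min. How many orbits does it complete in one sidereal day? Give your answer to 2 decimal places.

13.72

T = 104.7 min = 6282.0 s.
Orbits per sidereal day = 86166 / 6282.0 = 13.716.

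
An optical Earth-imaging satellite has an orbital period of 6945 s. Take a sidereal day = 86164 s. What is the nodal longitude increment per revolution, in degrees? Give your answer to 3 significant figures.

29.0°

During one orbit Earth rotates (6945.0 / 86164) × 360° = 29.02°.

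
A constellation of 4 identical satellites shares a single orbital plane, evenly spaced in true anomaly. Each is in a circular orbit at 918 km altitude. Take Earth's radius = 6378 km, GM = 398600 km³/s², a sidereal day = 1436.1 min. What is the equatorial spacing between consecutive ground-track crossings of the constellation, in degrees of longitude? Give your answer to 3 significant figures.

6.48°

Semi-major axis a = 6378 + 918 = 7296 km. Period T = 2π√(a³/μ) = 2π√(7296³/398600) = 6202.1 s = 103.37 min.
Single-satellite node shift = (6202.1/86166) × 360° = 25.91°.
With 4 satellites evenly phased, successive equator crossings are 25.91/4 = 6.478° apart.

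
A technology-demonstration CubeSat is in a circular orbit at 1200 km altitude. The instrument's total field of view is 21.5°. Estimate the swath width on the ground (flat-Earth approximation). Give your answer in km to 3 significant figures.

Half-angle = 21.5°/2 = 10.75°.
Swath width ≈ 2h·tan(θ/2) = 2 × 1200 × tan(10.75°) = 455.7 km.

456 km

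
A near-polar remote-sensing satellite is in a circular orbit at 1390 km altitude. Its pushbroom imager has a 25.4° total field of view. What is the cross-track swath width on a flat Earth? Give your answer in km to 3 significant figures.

627 km

Half-angle = 25.4°/2 = 12.7°.
Swath width ≈ 2h·tan(θ/2) = 2 × 1390 × tan(12.7°) = 626.5 km.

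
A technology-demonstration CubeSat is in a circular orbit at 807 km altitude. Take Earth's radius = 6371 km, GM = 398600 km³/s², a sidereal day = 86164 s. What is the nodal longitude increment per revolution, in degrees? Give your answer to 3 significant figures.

Semi-major axis a = 6371 + 807 = 7178 km. Period T = 2π√(a³/μ) = 2π√(7178³/398600) = 6052.2 s = 100.87 min.
During one orbit Earth rotates (6052.2 / 86164) × 360° = 25.29°.

25.3°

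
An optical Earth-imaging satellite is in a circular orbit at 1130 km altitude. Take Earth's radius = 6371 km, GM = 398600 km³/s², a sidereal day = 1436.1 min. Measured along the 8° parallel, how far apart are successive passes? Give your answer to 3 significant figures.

Semi-major axis a = 6371 + 1130 = 7501 km. Period T = 2π√(a³/μ) = 2π√(7501³/398600) = 6465.3 s = 107.76 min.
Node shift per orbit = (6465.3/86166) × 360° = 27.01°.
Equatorial spacing = 27.01 × 111.2 km/° = 3004 km.
At 8° latitude, spacing = 3004 × cos(8°) = 2974 km.

2970 km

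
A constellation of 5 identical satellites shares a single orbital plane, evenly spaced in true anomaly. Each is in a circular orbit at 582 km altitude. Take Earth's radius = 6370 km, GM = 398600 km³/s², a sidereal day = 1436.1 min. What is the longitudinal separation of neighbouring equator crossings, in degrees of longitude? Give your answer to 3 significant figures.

Semi-major axis a = 6370 + 582 = 6952 km. Period T = 2π√(a³/μ) = 2π√(6952³/398600) = 5768.7 s = 96.14 min.
Single-satellite node shift = (5768.7/86166) × 360° = 24.10°.
With 5 satellites evenly phased, successive equator crossings are 24.10/5 = 4.820° apart.

4.82°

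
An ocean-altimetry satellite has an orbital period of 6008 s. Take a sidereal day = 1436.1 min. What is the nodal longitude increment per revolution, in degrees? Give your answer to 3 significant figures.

25.1°

During one orbit Earth rotates (6008.0 / 86166) × 360° = 25.10°.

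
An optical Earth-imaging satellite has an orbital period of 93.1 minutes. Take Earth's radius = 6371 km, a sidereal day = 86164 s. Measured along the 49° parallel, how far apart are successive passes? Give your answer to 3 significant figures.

T = 93.1 min = 5586.0 s.
Node shift per orbit = (5586.0/86164) × 360° = 23.34°.
Equatorial spacing = 23.34 × 111.2 km/° = 2595 km.
At 49° latitude, spacing = 2595 × cos(49°) = 1703 km.

1700 km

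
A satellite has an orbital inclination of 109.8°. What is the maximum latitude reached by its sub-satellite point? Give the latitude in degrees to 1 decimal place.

70.2°

Retrograde orbit: the ground track reaches ±(180° − i) = ±(180 − 109.8) = ±70.2°.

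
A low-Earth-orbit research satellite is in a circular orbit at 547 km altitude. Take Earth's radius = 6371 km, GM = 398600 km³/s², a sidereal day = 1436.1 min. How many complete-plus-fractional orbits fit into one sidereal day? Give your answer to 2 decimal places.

Semi-major axis a = 6371 + 547 = 6918 km. Period T = 2π√(a³/μ) = 2π√(6918³/398600) = 5726.4 s = 95.44 min.
Orbits per sidereal day = 86166 / 5726.4 = 15.047.

15.05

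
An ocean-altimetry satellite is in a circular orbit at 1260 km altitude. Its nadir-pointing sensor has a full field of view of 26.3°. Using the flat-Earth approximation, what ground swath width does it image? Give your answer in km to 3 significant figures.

Half-angle = 26.3°/2 = 13.15°.
Swath width ≈ 2h·tan(θ/2) = 2 × 1260 × tan(13.15°) = 588.7 km.

589 km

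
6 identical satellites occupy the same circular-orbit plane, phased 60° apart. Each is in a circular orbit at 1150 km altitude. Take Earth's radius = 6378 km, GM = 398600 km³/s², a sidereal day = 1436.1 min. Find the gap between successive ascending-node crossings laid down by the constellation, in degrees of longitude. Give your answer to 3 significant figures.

Semi-major axis a = 6378 + 1150 = 7528 km. Period T = 2π√(a³/μ) = 2π√(7528³/398600) = 6500.3 s = 108.34 min.
Single-satellite node shift = (6500.3/86166) × 360° = 27.16°.
With 6 satellites evenly phased, successive equator crossings are 27.16/6 = 4.526° apart.

4.53°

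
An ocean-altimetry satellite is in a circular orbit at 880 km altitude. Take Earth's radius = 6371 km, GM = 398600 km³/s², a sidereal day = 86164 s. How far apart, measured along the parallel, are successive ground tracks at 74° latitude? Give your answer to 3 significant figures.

Semi-major axis a = 6371 + 880 = 7251 km. Period T = 2π√(a³/μ) = 2π√(7251³/398600) = 6144.8 s = 102.41 min.
Node shift per orbit = (6144.8/86164) × 360° = 25.67°.
Equatorial spacing = 25.67 × 111.2 km/° = 2855 km.
At 74° latitude, spacing = 2855 × cos(74°) = 787 km.

787 km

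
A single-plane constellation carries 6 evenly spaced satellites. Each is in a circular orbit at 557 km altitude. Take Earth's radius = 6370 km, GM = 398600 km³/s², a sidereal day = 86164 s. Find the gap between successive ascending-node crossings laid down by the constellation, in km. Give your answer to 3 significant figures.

444 km

Semi-major axis a = 6370 + 557 = 6927 km. Period T = 2π√(a³/μ) = 2π√(6927³/398600) = 5737.6 s = 95.63 min.
Single-satellite node shift = (5737.6/86164) × 360° = 23.97°.
With 6 satellites evenly phased, successive equator crossings are 23.97/6 = 3.995° apart.
That is 3.995 × 111.2 = 444 km at the equator.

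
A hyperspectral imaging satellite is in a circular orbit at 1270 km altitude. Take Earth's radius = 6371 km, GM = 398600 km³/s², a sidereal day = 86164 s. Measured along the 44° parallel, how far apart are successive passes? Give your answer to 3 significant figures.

2220 km

Semi-major axis a = 6371 + 1270 = 7641 km. Period T = 2π√(a³/μ) = 2π√(7641³/398600) = 6647.2 s = 110.79 min.
Node shift per orbit = (6647.2/86164) × 360° = 27.77°.
Equatorial spacing = 27.77 × 111.2 km/° = 3088 km.
At 44° latitude, spacing = 3088 × cos(44°) = 2221 km.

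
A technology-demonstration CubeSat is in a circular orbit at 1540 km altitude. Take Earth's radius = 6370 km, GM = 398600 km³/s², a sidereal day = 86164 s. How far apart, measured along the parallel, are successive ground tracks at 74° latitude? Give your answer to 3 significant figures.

896 km

Semi-major axis a = 6370 + 1540 = 7910 km. Period T = 2π√(a³/μ) = 2π√(7910³/398600) = 7001.3 s = 116.69 min.
Node shift per orbit = (7001.3/86164) × 360° = 29.25°.
Equatorial spacing = 29.25 × 111.2 km/° = 3252 km.
At 74° latitude, spacing = 3252 × cos(74°) = 896 km.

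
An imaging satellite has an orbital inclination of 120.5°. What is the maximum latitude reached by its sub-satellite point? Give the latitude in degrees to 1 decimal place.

59.5°

Retrograde orbit: the ground track reaches ±(180° − i) = ±(180 − 120.5) = ±59.5°.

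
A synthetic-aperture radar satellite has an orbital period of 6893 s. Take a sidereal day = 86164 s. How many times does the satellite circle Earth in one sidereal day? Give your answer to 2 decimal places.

12.50

Orbits per sidereal day = 86164 / 6893.0 = 12.500.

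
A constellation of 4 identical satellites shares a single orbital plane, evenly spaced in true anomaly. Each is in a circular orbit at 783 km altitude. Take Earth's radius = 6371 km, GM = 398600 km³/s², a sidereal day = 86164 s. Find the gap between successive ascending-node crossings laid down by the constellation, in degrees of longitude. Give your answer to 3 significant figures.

6.29°

Semi-major axis a = 6371 + 783 = 7154 km. Period T = 2π√(a³/μ) = 2π√(7154³/398600) = 6021.9 s = 100.37 min.
Single-satellite node shift = (6021.9/86164) × 360° = 25.16°.
With 4 satellites evenly phased, successive equator crossings are 25.16/4 = 6.290° apart.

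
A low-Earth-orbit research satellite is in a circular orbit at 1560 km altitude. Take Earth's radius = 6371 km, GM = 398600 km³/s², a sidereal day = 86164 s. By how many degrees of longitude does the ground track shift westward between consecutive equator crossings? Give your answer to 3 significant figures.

29.4°

Semi-major axis a = 6371 + 1560 = 7931 km. Period T = 2π√(a³/μ) = 2π√(7931³/398600) = 7029.2 s = 117.15 min.
During one orbit Earth rotates (7029.2 / 86164) × 360° = 29.37°.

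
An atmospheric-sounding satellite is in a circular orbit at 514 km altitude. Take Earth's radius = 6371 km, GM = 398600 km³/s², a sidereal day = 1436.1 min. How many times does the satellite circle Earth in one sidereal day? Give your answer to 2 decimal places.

15.16

Semi-major axis a = 6371 + 514 = 6885 km. Period T = 2π√(a³/μ) = 2π√(6885³/398600) = 5685.5 s = 94.76 min.
Orbits per sidereal day = 86166 / 5685.5 = 15.155.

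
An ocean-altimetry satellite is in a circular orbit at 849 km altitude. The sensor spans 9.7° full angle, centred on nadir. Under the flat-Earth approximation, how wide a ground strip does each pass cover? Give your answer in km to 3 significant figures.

Half-angle = 9.7°/2 = 4.85°.
Swath width ≈ 2h·tan(θ/2) = 2 × 849 × tan(4.85°) = 144.1 km.

144 km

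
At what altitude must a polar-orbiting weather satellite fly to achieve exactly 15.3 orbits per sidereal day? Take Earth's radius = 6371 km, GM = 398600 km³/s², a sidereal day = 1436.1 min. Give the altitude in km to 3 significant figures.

Required period T = 86166 / 15.3 = 5631.8 s.
From T = 2π√(a³/μ): a = (μ T²/4π²)^(1/3) = (398600 × 5631.8² / 4π²)^(1/3) = 6842 km.
Altitude h = a − R = 6842 − 6371 = 471 km.

471 km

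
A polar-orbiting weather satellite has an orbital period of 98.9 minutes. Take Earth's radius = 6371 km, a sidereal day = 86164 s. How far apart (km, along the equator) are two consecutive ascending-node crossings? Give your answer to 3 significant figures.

2760 km

T = 98.9 min = 5934.0 s.
During one orbit Earth rotates (5934.0 / 86164) × 360° = 24.79°.
At the equator that is 24.79° × (2π·6371/360) km/° = 24.79 × 111.2 = 2757 km.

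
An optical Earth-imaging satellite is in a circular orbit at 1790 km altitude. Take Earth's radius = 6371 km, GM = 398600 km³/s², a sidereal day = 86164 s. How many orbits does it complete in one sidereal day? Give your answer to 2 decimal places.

11.74

Semi-major axis a = 6371 + 1790 = 8161 km. Period T = 2π√(a³/μ) = 2π√(8161³/398600) = 7337.1 s = 122.29 min.
Orbits per sidereal day = 86164 / 7337.1 = 11.744.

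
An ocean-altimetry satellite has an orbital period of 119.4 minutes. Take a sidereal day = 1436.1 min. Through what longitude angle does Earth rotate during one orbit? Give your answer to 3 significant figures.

T = 119.4 min = 7164.0 s.
During one orbit Earth rotates (7164.0 / 86166) × 360° = 29.93°.

29.9°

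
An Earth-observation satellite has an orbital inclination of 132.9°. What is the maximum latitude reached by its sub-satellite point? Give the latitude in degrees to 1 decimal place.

47.1°

Retrograde orbit: the ground track reaches ±(180° − i) = ±(180 − 132.9) = ±47.1°.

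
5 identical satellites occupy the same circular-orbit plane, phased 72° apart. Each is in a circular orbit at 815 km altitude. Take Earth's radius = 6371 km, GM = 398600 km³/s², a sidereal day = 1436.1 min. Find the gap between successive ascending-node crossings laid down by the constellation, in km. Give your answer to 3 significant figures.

563 km

Semi-major axis a = 6371 + 815 = 7186 km. Period T = 2π√(a³/μ) = 2π√(7186³/398600) = 6062.4 s = 101.04 min.
Single-satellite node shift = (6062.4/86166) × 360° = 25.33°.
With 5 satellites evenly phased, successive equator crossings are 25.33/5 = 5.066° apart.
That is 5.066 × 111.2 = 563 km at the equator.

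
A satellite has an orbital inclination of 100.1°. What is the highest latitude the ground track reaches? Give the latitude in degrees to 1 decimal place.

79.9°

Retrograde orbit: the ground track reaches ±(180° − i) = ±(180 − 100.1) = ±79.9°.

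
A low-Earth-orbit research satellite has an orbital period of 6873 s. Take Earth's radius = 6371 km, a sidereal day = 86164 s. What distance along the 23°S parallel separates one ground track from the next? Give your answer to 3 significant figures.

2940 km

Node shift per orbit = (6873.0/86164) × 360° = 28.72°.
Equatorial spacing = 28.72 × 111.2 km/° = 3193 km.
At 23° latitude, spacing = 3193 × cos(23°) = 2939 km.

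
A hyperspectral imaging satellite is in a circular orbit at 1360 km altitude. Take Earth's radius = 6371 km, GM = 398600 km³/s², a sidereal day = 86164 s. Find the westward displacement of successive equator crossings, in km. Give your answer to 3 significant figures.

3140 km

Semi-major axis a = 6371 + 1360 = 7731 km. Period T = 2π√(a³/μ) = 2π√(7731³/398600) = 6765.0 s = 112.75 min.
During one orbit Earth rotates (6765.0 / 86164) × 360° = 28.26°.
At the equator that is 28.26° × (2π·6371/360) km/° = 28.26 × 111.2 = 3143 km.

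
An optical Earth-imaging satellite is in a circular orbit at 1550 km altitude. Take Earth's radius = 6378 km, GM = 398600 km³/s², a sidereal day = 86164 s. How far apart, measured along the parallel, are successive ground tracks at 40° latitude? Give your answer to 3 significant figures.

Semi-major axis a = 6378 + 1550 = 7928 km. Period T = 2π√(a³/μ) = 2π√(7928³/398600) = 7025.2 s = 117.09 min.
Node shift per orbit = (7025.2/86164) × 360° = 29.35°.
Equatorial spacing = 29.35 × 111.3 km/° = 3267 km.
At 40° latitude, spacing = 3267 × cos(40°) = 2503 km.

2500 km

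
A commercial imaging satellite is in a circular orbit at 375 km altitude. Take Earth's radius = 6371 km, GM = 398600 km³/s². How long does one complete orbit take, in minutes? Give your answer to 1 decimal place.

Semi-major axis a = 6371 + 375 = 6746 km. Period T = 2π√(a³/μ) = 2π√(6746³/398600) = 5514.2 s = 91.90 min.

91.9 min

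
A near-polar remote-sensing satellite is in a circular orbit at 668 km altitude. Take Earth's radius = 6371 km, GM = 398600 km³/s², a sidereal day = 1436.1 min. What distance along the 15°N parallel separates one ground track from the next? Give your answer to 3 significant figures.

Semi-major axis a = 6371 + 668 = 7039 km. Period T = 2π√(a³/μ) = 2π√(7039³/398600) = 5877.3 s = 97.95 min.
Node shift per orbit = (5877.3/86166) × 360° = 24.56°.
Equatorial spacing = 24.56 × 111.2 km/° = 2730 km.
At 15° latitude, spacing = 2730 × cos(15°) = 2637 km.

2640 km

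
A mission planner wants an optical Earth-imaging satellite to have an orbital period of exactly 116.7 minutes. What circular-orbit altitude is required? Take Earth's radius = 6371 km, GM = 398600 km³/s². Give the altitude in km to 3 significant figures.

1540 km

T = 116.7 min = 7002.0 s.
From T = 2π√(a³/μ): a = (μ T²/4π²)^(1/3) = (398600 × 7002.0² / 4π²)^(1/3) = 7911 km.
Altitude h = a − R = 7911 − 6371 = 1540 km.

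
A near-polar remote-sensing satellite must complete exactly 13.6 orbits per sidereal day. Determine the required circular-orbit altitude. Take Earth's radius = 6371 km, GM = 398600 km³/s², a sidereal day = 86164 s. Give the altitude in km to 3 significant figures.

1030 km

Required period T = 86164 / 13.6 = 6335.6 s.
From T = 2π√(a³/μ): a = (μ T²/4π²)^(1/3) = (398600 × 6335.6² / 4π²)^(1/3) = 7400 km.
Altitude h = a − R = 7400 − 6371 = 1029 km.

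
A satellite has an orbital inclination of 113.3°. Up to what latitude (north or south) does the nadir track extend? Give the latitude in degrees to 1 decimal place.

66.7°

Retrograde orbit: the ground track reaches ±(180° − i) = ±(180 − 113.3) = ±66.7°.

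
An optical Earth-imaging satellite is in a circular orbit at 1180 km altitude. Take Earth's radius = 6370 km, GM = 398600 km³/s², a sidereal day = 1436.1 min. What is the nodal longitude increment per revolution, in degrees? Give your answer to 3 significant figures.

Semi-major axis a = 6370 + 1180 = 7550 km. Period T = 2π√(a³/μ) = 2π√(7550³/398600) = 6528.8 s = 108.81 min.
During one orbit Earth rotates (6528.8 / 86166) × 360° = 27.28°.

27.3°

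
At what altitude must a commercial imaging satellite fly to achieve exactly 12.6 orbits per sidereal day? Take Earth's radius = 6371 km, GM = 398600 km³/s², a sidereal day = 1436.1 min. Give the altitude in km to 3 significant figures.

Required period T = 86166 / 12.6 = 6838.6 s.
From T = 2π√(a³/μ): a = (μ T²/4π²)^(1/3) = (398600 × 6838.6² / 4π²)^(1/3) = 7787 km.
Altitude h = a − R = 7787 − 6371 = 1416 km.

1420 km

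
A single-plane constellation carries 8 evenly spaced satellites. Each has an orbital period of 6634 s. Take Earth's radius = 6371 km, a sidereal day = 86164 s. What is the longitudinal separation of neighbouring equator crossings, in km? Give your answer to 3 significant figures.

Single-satellite node shift = (6634.0/86164) × 360° = 27.72°.
With 8 satellites evenly phased, successive equator crossings are 27.72/8 = 3.465° apart.
That is 3.465 × 111.2 = 385 km at the equator.

385 km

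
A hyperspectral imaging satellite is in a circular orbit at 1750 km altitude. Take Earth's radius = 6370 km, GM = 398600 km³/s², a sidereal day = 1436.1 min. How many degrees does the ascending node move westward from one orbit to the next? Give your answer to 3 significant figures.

Semi-major axis a = 6370 + 1750 = 8120 km. Period T = 2π√(a³/μ) = 2π√(8120³/398600) = 7281.9 s = 121.37 min.
During one orbit Earth rotates (7281.9 / 86166) × 360° = 30.42°.

30.4°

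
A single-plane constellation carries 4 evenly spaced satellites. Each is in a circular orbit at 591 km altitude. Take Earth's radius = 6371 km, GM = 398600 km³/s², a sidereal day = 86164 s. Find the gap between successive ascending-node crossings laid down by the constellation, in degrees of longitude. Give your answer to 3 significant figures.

6.04°

Semi-major axis a = 6371 + 591 = 6962 km. Period T = 2π√(a³/μ) = 2π√(6962³/398600) = 5781.1 s = 96.35 min.
Single-satellite node shift = (5781.1/86164) × 360° = 24.15°.
With 4 satellites evenly phased, successive equator crossings are 24.15/4 = 6.038° apart.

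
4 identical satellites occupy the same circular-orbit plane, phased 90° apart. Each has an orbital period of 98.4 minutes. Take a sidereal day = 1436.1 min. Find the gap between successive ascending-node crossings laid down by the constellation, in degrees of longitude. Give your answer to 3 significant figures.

T = 98.4 min = 5904.0 s.
Single-satellite node shift = (5904.0/86166) × 360° = 24.67°.
With 4 satellites evenly phased, successive equator crossings are 24.67/4 = 6.167° apart.

6.17°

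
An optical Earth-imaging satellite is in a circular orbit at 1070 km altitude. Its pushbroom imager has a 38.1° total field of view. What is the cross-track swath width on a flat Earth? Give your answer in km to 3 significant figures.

Half-angle = 38.1°/2 = 19.05°.
Swath width ≈ 2h·tan(θ/2) = 2 × 1070 × tan(19.05°) = 739.0 km.

739 km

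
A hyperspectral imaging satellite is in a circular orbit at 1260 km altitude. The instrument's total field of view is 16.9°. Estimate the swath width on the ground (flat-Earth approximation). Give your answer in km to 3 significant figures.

374 km

Half-angle = 16.9°/2 = 8.45°.
Swath width ≈ 2h·tan(θ/2) = 2 × 1260 × tan(8.45°) = 374.4 km.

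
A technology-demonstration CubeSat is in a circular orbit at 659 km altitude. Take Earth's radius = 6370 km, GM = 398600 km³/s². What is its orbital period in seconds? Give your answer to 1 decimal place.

5864.8 seconds

Semi-major axis a = 6370 + 659 = 7029 km. Period T = 2π√(a³/μ) = 2π√(7029³/398600) = 5864.8 s = 97.75 min.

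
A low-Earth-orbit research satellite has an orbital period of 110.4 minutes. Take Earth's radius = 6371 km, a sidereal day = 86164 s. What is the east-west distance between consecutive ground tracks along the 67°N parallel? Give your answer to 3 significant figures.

T = 110.4 min = 6624.0 s.
Node shift per orbit = (6624.0/86164) × 360° = 27.68°.
Equatorial spacing = 27.68 × 111.2 km/° = 3077 km.
At 67° latitude, spacing = 3077 × cos(67°) = 1202 km.

1200 km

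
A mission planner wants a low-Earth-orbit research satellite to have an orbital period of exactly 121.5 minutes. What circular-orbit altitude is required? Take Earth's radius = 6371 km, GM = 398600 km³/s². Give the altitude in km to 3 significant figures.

T = 121.5 min = 7290.0 s.
From T = 2π√(a³/μ): a = (μ T²/4π²)^(1/3) = (398600 × 7290.0² / 4π²)^(1/3) = 8126 km.
Altitude h = a − R = 8126 − 6371 = 1755 km.

1760 km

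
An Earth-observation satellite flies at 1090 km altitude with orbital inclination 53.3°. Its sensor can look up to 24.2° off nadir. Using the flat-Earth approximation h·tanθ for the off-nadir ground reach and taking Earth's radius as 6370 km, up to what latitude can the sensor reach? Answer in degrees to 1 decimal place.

For a prograde orbit the ground track reaches latitude ±i = ±53.3°.
Sensor half-swath on the ground ≈ 1090·tan(24.2°) = 490 km = 4.41° of latitude.
Maximum observable latitude ≈ 53.3 + 4.41 = 57.7°.

57.7°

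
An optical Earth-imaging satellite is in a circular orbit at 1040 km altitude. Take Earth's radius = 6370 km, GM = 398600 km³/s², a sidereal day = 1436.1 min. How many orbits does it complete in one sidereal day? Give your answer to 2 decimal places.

13.57

Semi-major axis a = 6370 + 1040 = 7410 km. Period T = 2π√(a³/μ) = 2π√(7410³/398600) = 6348.0 s = 105.80 min.
Orbits per sidereal day = 86166 / 6348.0 = 13.574.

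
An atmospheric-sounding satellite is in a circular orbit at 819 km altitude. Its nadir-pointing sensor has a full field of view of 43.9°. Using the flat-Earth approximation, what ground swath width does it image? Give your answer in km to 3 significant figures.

660 km

Half-angle = 43.9°/2 = 21.95°.
Swath width ≈ 2h·tan(θ/2) = 2 × 819 × tan(21.95°) = 660.1 km.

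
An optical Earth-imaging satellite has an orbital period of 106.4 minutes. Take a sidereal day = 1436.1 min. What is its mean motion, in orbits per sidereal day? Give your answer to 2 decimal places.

T = 106.4 min = 6384.0 s.
Orbits per sidereal day = 86166 / 6384.0 = 13.497.

13.50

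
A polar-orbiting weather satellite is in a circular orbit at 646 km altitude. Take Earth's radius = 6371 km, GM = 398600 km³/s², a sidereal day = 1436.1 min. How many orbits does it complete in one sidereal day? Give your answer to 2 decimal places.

Semi-major axis a = 6371 + 646 = 7017 km. Period T = 2π√(a³/μ) = 2π√(7017³/398600) = 5849.8 s = 97.50 min.
Orbits per sidereal day = 86166 / 5849.8 = 14.730.

14.73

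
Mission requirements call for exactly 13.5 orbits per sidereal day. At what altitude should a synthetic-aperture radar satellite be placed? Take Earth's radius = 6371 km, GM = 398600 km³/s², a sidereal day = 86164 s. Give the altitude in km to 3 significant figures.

1070 km

Required period T = 86164 / 13.5 = 6382.5 s.
From T = 2π√(a³/μ): a = (μ T²/4π²)^(1/3) = (398600 × 6382.5² / 4π²)^(1/3) = 7437 km.
Altitude h = a − R = 7437 − 6371 = 1066 km.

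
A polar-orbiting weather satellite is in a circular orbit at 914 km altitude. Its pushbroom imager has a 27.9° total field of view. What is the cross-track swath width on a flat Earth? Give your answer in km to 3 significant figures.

454 km

Half-angle = 27.9°/2 = 13.95°.
Swath width ≈ 2h·tan(θ/2) = 2 × 914 × tan(13.95°) = 454.1 km.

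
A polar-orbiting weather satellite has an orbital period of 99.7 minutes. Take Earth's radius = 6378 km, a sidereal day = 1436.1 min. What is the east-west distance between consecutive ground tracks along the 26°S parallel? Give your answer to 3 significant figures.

2500 km

T = 99.7 min = 5982.0 s.
Node shift per orbit = (5982.0/86166) × 360° = 24.99°.
Equatorial spacing = 24.99 × 111.3 km/° = 2782 km.
At 26° latitude, spacing = 2782 × cos(26°) = 2501 km.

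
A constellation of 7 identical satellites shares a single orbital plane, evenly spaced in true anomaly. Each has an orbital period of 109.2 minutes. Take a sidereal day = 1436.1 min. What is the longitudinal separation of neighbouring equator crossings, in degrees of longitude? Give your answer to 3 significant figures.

3.91°

T = 109.2 min = 6552.0 s.
Single-satellite node shift = (6552.0/86166) × 360° = 27.37°.
With 7 satellites evenly phased, successive equator crossings are 27.37/7 = 3.911° apart.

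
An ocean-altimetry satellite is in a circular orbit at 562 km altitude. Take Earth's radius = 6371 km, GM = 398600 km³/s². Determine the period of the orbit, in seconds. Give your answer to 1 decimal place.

5745.0 seconds

Semi-major axis a = 6371 + 562 = 6933 km. Period T = 2π√(a³/μ) = 2π√(6933³/398600) = 5745.0 s = 95.75 min.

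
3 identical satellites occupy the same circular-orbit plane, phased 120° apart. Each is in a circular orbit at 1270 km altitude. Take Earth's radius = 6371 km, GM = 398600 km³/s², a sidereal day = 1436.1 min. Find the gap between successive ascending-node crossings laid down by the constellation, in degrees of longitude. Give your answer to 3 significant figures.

Semi-major axis a = 6371 + 1270 = 7641 km. Period T = 2π√(a³/μ) = 2π√(7641³/398600) = 6647.2 s = 110.79 min.
Single-satellite node shift = (6647.2/86166) × 360° = 27.77°.
With 3 satellites evenly phased, successive equator crossings are 27.77/3 = 9.257° apart.

9.26°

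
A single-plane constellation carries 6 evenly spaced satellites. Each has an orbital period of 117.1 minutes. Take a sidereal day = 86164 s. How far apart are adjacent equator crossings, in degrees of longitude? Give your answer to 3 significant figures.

4.89°

T = 117.1 min = 7026.0 s.
Single-satellite node shift = (7026.0/86164) × 360° = 29.36°.
With 6 satellites evenly phased, successive equator crossings are 29.36/6 = 4.893° apart.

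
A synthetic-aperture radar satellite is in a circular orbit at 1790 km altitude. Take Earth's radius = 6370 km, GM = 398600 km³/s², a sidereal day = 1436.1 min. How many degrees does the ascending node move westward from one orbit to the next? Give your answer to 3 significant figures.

30.6°

Semi-major axis a = 6370 + 1790 = 8160 km. Period T = 2π√(a³/μ) = 2π√(8160³/398600) = 7335.8 s = 122.26 min.
During one orbit Earth rotates (7335.8 / 86166) × 360° = 30.65°.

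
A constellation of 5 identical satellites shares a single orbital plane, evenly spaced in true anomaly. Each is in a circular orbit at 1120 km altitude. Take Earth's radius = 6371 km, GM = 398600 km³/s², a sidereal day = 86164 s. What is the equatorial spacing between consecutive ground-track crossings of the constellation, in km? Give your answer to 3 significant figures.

600 km

Semi-major axis a = 6371 + 1120 = 7491 km. Period T = 2π√(a³/μ) = 2π√(7491³/398600) = 6452.4 s = 107.54 min.
Single-satellite node shift = (6452.4/86164) × 360° = 26.96°.
With 5 satellites evenly phased, successive equator crossings are 26.96/5 = 5.392° apart.
That is 5.392 × 111.2 = 600 km at the equator.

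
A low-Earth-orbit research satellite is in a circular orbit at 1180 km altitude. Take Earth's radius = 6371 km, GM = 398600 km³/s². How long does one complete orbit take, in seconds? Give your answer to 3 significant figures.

Semi-major axis a = 6371 + 1180 = 7551 km. Period T = 2π√(a³/μ) = 2π√(7551³/398600) = 6530.1 s = 108.83 min.

6530 seconds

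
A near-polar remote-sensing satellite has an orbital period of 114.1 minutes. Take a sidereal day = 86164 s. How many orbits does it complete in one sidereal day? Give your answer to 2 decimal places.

12.59

T = 114.1 min = 6846.0 s.
Orbits per sidereal day = 86164 / 6846.0 = 12.586.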